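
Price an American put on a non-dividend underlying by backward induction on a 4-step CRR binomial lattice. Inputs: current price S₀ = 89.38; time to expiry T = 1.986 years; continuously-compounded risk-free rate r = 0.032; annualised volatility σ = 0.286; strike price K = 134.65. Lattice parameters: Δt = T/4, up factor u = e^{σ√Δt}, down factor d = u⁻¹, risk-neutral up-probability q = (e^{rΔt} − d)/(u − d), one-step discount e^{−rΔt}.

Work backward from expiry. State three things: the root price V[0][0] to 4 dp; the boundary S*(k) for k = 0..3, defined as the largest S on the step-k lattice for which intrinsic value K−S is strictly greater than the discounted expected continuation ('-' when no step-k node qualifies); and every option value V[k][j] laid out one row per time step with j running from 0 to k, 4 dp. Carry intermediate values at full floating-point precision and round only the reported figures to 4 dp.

params: Δt=0.49650 u=1.22326 d=0.81748 q=0.48926 e^(-rΔt)=0.98424
t_4 payoffs: 94.7330 74.9191 45.2700 0.9038 0.0000
t_3: node(3,0) S=48.8291 payoff=85.8209 vs cont=83.6985 → 85.8209 [stop]  node(3,1) S=73.0668 payoff=61.5832 vs cont=59.4608 → 61.5832 [stop]  node(3,2) S=109.3354 payoff=25.3146 vs cont=23.1922 → 25.3146 [stop]  node(3,3) S=163.6070 payoff=0.0000 vs cont=0.4543 → 0.4543 [wait]  ⇒ S*(3)=109.3354
t_2: node(2,0) S=59.7309 payoff=74.9191 vs cont=72.7967 → 74.9191 [stop]  node(2,1) S=89.3800 payoff=45.2700 vs cont=43.1476 → 45.2700 [stop]  node(2,2) S=133.7462 payoff=0.9038 vs cont=12.9443 → 12.9443 [wait]  ⇒ S*(2)=89.3800
t_1: node(1,0) S=73.0668 payoff=61.5832 vs cont=59.4608 → 61.5832 [stop]  node(1,1) S=109.3354 payoff=25.3146 vs cont=28.9902 → 28.9902 [wait]  ⇒ S*(1)=73.0668
t_0: node(0,0) S=89.3800 payoff=45.2700 vs cont=44.9175 → 45.2700 [stop]  ⇒ S*(0)=89.3800

price = 45.2700
boundary = 89.3800 73.0668 89.3800 109.3354
tree:
45.2700
61.5832 28.9902
74.9191 45.2700 12.9443
85.8209 61.5832 25.3146 0.4543
94.7330 74.9191 45.2700 0.9038 0.0000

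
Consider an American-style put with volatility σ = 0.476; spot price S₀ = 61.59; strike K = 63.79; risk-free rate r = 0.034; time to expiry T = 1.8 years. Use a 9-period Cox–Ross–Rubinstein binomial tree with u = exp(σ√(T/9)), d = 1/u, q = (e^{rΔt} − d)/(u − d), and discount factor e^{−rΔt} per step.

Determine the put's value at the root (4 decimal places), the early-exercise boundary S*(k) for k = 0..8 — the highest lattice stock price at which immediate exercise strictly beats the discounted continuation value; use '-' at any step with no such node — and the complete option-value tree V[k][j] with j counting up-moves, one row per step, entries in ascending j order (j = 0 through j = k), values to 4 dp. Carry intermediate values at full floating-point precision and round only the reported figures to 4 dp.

Δt=0.20000, u=1.23723, d=0.80826, q=0.46289, disc=e^(-rΔt)=0.99322
k=9 terminal: V=max(K-S,0) → 54.7230 49.9109 42.5448 31.2692 14.0094 0.0000 0.0000 0.0000 0.0000 0.0000
k=8: j=0 S=11.2179 intr=52.5721 cont=52.1398 V=52.5721[EX]; j=1 S=17.1716 intr=46.6184 cont=46.1861 V=46.6184[EX]; j=2 S=26.2852 intr=37.5048 cont=37.0725 V=37.5048[EX]; j=3 S=40.2356 intr=23.5544 cont=23.1221 V=23.5544[EX]; j=4 S=61.5900 intr=2.2000 cont=7.4736 V=7.4736[hold]; j=5 S=94.2779 intr=0.0000 cont=0.0000 V=0.0000[hold]; j=6 S=144.3144 intr=0.0000 cont=0.0000 V=0.0000[hold]; j=7 S=220.9069 intr=0.0000 cont=0.0000 V=0.0000[hold]; j=8 S=338.1498 intr=0.0000 cont=0.0000 V=0.0000[hold]  S*(8)=40.2356
k=7: j=0 S=13.8791 intr=49.9109 cont=49.4786 V=49.9109[EX]; j=1 S=21.2452 intr=42.5448 cont=42.1125 V=42.5448[EX]; j=2 S=32.5208 intr=31.2692 cont=30.8369 V=31.2692[EX]; j=3 S=49.7806 intr=14.0094 cont=16.0016 V=16.0016[hold]; j=4 S=76.2009 intr=0.0000 cont=3.9870 V=3.9870[hold]; j=5 S=116.6433 intr=0.0000 cont=0.0000 V=0.0000[hold]; j=6 S=178.5499 intr=0.0000 cont=0.0000 V=0.0000[hold]; j=7 S=273.3123 intr=0.0000 cont=0.0000 V=0.0000[hold]  S*(7)=32.5208
k=6: j=0 S=17.1716 intr=46.6184 cont=46.1861 V=46.6184[EX]; j=1 S=26.2852 intr=37.5048 cont=37.0725 V=37.5048[EX]; j=2 S=40.2356 intr=23.5544 cont=24.0380 V=24.0380[hold]; j=3 S=61.5900 intr=2.2000 cont=10.3694 V=10.3694[hold]; j=4 S=94.2779 intr=0.0000 cont=2.1269 V=2.1269[hold]; j=5 S=144.3144 intr=0.0000 cont=0.0000 V=0.0000[hold]; j=6 S=220.9069 intr=0.0000 cont=0.0000 V=0.0000[hold]  S*(6)=26.2852
k=5: j=0 S=21.2452 intr=42.5448 cont=42.1125 V=42.5448[EX]; j=1 S=32.5208 intr=31.2692 cont=31.0593 V=31.2692[EX]; j=2 S=49.7806 intr=14.0094 cont=17.5910 V=17.5910[hold]; j=3 S=76.2009 intr=0.0000 cont=6.5097 V=6.5097[hold]; j=4 S=116.6433 intr=0.0000 cont=1.1347 V=1.1347[hold]; j=5 S=178.5499 intr=0.0000 cont=0.0000 V=0.0000[hold]  S*(5)=32.5208
k=4: j=0 S=26.2852 intr=37.5048 cont=37.0725 V=37.5048[EX]; j=1 S=40.2356 intr=23.5544 cont=24.7687 V=24.7687[hold]; j=2 S=61.5900 intr=2.2000 cont=12.3771 V=12.3771[hold]; j=3 S=94.2779 intr=0.0000 cont=3.9944 V=3.9944[hold]; j=4 S=144.3144 intr=0.0000 cont=0.6053 V=0.6053[hold]  S*(4)=26.2852
k=3: j=0 S=32.5208 intr=31.2692 cont=31.3952 V=31.3952[hold]; j=1 S=49.7806 intr=14.0094 cont=18.9038 V=18.9038[hold]; j=2 S=76.2009 intr=0.0000 cont=8.4393 V=8.4393[hold]; j=3 S=116.6433 intr=0.0000 cont=2.4092 V=2.4092[hold]  S*(3)=-
k=2: j=0 S=40.2356 intr=23.5544 cont=25.4395 V=25.4395[hold]; j=1 S=61.5900 intr=2.2000 cont=13.9646 V=13.9646[hold]; j=2 S=94.2779 intr=0.0000 cont=5.6098 V=5.6098[hold]  S*(2)=-
k=1: j=0 S=49.7806 intr=14.0094 cont=19.9915 V=19.9915[hold]; j=1 S=76.2009 intr=0.0000 cont=10.0288 V=10.0288[hold]  S*(1)=-
k=0: j=0 S=61.5900 intr=2.2000 cont=15.2757 V=15.2757[hold]  S*(0)=-

price = 15.2757
boundary = - - - - 26.2852 32.5208 26.2852 32.5208 40.2356
tree:
15.2757
19.9915 10.0288
25.4395 13.9646 5.6098
31.3952 18.9038 8.4393 2.4092
37.5048 24.7687 12.3771 3.9944 0.6053
42.5448 31.2692 17.5910 6.5097 1.1347 0.0000
46.6184 37.5048 24.0380 10.3694 2.1269 0.0000 0.0000
49.9109 42.5448 31.2692 16.0016 3.9870 0.0000 0.0000 0.0000
52.5721 46.6184 37.5048 23.5544 7.4736 0.0000 0.0000 0.0000 0.0000
54.7230 49.9109 42.5448 31.2692 14.0094 0.0000 0.0000 0.0000 0.0000 0.0000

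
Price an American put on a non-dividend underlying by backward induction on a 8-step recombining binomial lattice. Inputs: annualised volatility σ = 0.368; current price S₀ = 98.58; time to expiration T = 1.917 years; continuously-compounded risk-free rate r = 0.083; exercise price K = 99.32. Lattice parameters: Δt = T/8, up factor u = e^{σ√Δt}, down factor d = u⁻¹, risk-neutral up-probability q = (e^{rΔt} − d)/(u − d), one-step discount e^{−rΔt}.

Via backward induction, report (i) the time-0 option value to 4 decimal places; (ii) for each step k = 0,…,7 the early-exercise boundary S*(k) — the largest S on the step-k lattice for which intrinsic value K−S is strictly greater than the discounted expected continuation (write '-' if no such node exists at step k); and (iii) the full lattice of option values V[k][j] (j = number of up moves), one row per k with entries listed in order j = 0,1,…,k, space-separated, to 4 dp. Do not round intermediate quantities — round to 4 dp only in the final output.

params: Δt=0.23963 u=1.19739 d=0.83515 q=0.51054 e^(-rΔt)=0.98031
t_8 payoffs: 75.9901 65.8711 51.3631 30.5625 0.7400 0.0000 0.0000 0.0000 0.0000
t_7: node(7,0) S=27.9349 payoff=71.3851 vs cont=69.4292 → 71.3851 [stop]  node(7,1) S=40.0513 payoff=59.2687 vs cont=57.3129 → 59.2687 [stop]  node(7,2) S=57.4229 payoff=41.8971 vs cont=39.9412 → 41.8971 [stop]  node(7,3) S=82.3293 payoff=16.9907 vs cont=15.0349 → 16.9907 [stop]  node(7,4) S=118.0384 payoff=0.0000 vs cont=0.3551 → 0.3551 [wait]  node(7,5) S=169.2358 payoff=0.0000 vs cont=0.0000 → 0.0000 [wait]  node(7,6) S=242.6393 payoff=0.0000 vs cont=0.0000 → 0.0000 [wait]  node(7,7) S=347.8806 payoff=0.0000 vs cont=0.0000 → 0.0000 [wait]  ⇒ S*(7)=82.3293
t_6: node(6,0) S=33.4489 payoff=65.8711 vs cont=63.9152 → 65.8711 [stop]  node(6,1) S=47.9569 payoff=51.3631 vs cont=49.4073 → 51.3631 [stop]  node(6,2) S=68.7575 payoff=30.5625 vs cont=28.6067 → 30.5625 [stop]  node(6,3) S=98.5800 payoff=0.7400 vs cont=8.3302 → 8.3302 [wait]  node(6,4) S=141.3376 payoff=0.0000 vs cont=0.1704 → 0.1704 [wait]  node(6,5) S=202.6407 payoff=0.0000 vs cont=0.0000 → 0.0000 [wait]  node(6,6) S=290.5331 payoff=0.0000 vs cont=0.0000 → 0.0000 [wait]  ⇒ S*(6)=68.7575
t_5: node(5,0) S=40.0513 payoff=59.2687 vs cont=57.3129 → 59.2687 [stop]  node(5,1) S=57.4229 payoff=41.8971 vs cont=39.9412 → 41.8971 [stop]  node(5,2) S=82.3293 payoff=16.9907 vs cont=18.8337 → 18.8337 [wait]  node(5,3) S=118.0384 payoff=0.0000 vs cont=4.0823 → 4.0823 [wait]  node(5,4) S=169.2358 payoff=0.0000 vs cont=0.0817 → 0.0817 [wait]  node(5,5) S=242.6393 payoff=0.0000 vs cont=0.0000 → 0.0000 [wait]  ⇒ S*(5)=57.4229
t_4: node(4,0) S=47.9569 payoff=51.3631 vs cont=49.4073 → 51.3631 [stop]  node(4,1) S=68.7575 payoff=30.5625 vs cont=29.5291 → 30.5625 [stop]  node(4,2) S=98.5800 payoff=0.7400 vs cont=11.0799 → 11.0799 [wait]  node(4,3) S=141.3376 payoff=0.0000 vs cont=1.9997 → 1.9997 [wait]  node(4,4) S=202.6407 payoff=0.0000 vs cont=0.0392 → 0.0392 [wait]  ⇒ S*(4)=68.7575
t_3: node(3,0) S=57.4229 payoff=41.8971 vs cont=39.9412 → 41.8971 [stop]  node(3,1) S=82.3293 payoff=16.9907 vs cont=20.2099 → 20.2099 [wait]  node(3,2) S=118.0384 payoff=0.0000 vs cont=6.3172 → 6.3172 [wait]  node(3,3) S=169.2358 payoff=0.0000 vs cont=0.9791 → 0.9791 [wait]  ⇒ S*(3)=57.4229
t_2: node(2,0) S=68.7575 payoff=30.5625 vs cont=30.2178 → 30.5625 [stop]  node(2,1) S=98.5800 payoff=0.7400 vs cont=12.8587 → 12.8587 [wait]  node(2,2) S=141.3376 payoff=0.0000 vs cont=3.5211 → 3.5211 [wait]  ⇒ S*(2)=68.7575
t_1: node(1,0) S=82.3293 payoff=16.9907 vs cont=21.1002 → 21.1002 [wait]  node(1,1) S=118.0384 payoff=0.0000 vs cont=7.9322 → 7.9322 [wait]  ⇒ S*(1)=-
t_0: node(0,0) S=98.5800 payoff=0.7400 vs cont=14.0942 → 14.0942 [wait]  ⇒ S*(0)=-

price = 14.0942
boundary = - - 68.7575 57.4229 68.7575 57.4229 68.7575 82.3293
tree:
14.0942
21.1002 7.9322
30.5625 12.8587 3.5211
41.8971 20.2099 6.3172 0.9791
51.3631 30.5625 11.0799 1.9997 0.0392
59.2687 41.8971 18.8337 4.0823 0.0817 0.0000
65.8711 51.3631 30.5625 8.3302 0.1704 0.0000 0.0000
71.3851 59.2687 41.8971 16.9907 0.3551 0.0000 0.0000 0.0000
75.9901 65.8711 51.3631 30.5625 0.7400 0.0000 0.0000 0.0000 0.0000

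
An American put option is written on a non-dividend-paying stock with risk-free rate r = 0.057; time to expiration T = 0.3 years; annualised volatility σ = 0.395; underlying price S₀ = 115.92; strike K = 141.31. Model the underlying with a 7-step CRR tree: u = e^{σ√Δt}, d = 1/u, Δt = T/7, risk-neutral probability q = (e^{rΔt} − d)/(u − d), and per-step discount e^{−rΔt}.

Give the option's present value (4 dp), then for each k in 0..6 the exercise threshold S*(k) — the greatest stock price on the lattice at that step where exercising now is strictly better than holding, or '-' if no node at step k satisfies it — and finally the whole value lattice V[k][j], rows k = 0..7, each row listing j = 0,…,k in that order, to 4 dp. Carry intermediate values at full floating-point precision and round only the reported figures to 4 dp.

Δt=0.04286, u=1.08521, d=0.92148, q=0.49451, disc=e^(-rΔt)=0.99756
k=7 terminal: V=max(K-S,0) → 75.9120 64.2922 50.6078 34.4919 15.5126 0.0000 0.0000 0.0000
k=6: j=0 S=70.9705 intr=70.3395 cont=69.9948 V=70.3395[EX]; j=1 S=83.5804 intr=57.7296 cont=57.3848 V=57.7296[EX]; j=2 S=98.4309 intr=42.8791 cont=42.5343 V=42.8791[EX]; j=3 S=115.9200 intr=25.3900 cont=25.0452 V=25.3900[EX]; j=4 S=136.5165 intr=4.7935 cont=7.8224 V=7.8224[hold]; j=5 S=160.7727 intr=0.0000 cont=0.0000 V=0.0000[hold]; j=6 S=189.3386 intr=0.0000 cont=0.0000 V=0.0000[hold]  S*(6)=115.9200
k=5: j=0 S=77.0178 intr=64.2922 cont=63.9474 V=64.2922[EX]; j=1 S=90.7022 intr=50.6078 cont=50.2630 V=50.6078[EX]; j=2 S=106.8181 intr=34.4919 cont=34.1471 V=34.4919[EX]; j=3 S=125.7974 intr=15.5126 cont=16.6619 V=16.6619[hold]; j=4 S=148.1490 intr=0.0000 cont=3.9445 V=3.9445[hold]; j=5 S=174.4720 intr=0.0000 cont=0.0000 V=0.0000[hold]  S*(5)=106.8181
k=4: j=0 S=83.5804 intr=57.7296 cont=57.3848 V=57.7296[EX]; j=1 S=98.4309 intr=42.8791 cont=42.5343 V=42.8791[EX]; j=2 S=115.9200 intr=25.3900 cont=25.6122 V=25.6122[hold]; j=3 S=136.5165 intr=4.7935 cont=10.3478 V=10.3478[hold]; j=4 S=160.7727 intr=0.0000 cont=1.9891 V=1.9891[hold]  S*(4)=98.4309
k=3: j=0 S=90.7022 intr=50.6078 cont=50.2630 V=50.6078[EX]; j=1 S=106.8181 intr=34.4919 cont=34.2567 V=34.4919[EX]; j=2 S=125.7974 intr=15.5126 cont=18.0198 V=18.0198[hold]; j=3 S=148.1490 intr=0.0000 cont=6.1992 V=6.1992[hold]  S*(3)=106.8181
k=2: j=0 S=98.4309 intr=42.8791 cont=42.5343 V=42.8791[EX]; j=1 S=115.9200 intr=25.3900 cont=26.2820 V=26.2820[hold]; j=2 S=136.5165 intr=4.7935 cont=12.1447 V=12.1447[hold]  S*(2)=98.4309
k=1: j=0 S=106.8181 intr=34.4919 cont=34.5871 V=34.5871[hold]; j=1 S=125.7974 intr=15.5126 cont=19.2440 V=19.2440[hold]  S*(1)=-
k=0: j=0 S=115.9200 intr=25.3900 cont=26.9340 V=26.9340[hold]  S*(0)=-

price = 26.9340
boundary = - - 98.4309 106.8181 98.4309 106.8181 115.9200
tree:
26.9340
34.5871 19.2440
42.8791 26.2820 12.1447
50.6078 34.4919 18.0198 6.1992
57.7296 42.8791 25.6122 10.3478 1.9891
64.2922 50.6078 34.4919 16.6619 3.9445 0.0000
70.3395 57.7296 42.8791 25.3900 7.8224 0.0000 0.0000
75.9120 64.2922 50.6078 34.4919 15.5126 0.0000 0.0000 0.0000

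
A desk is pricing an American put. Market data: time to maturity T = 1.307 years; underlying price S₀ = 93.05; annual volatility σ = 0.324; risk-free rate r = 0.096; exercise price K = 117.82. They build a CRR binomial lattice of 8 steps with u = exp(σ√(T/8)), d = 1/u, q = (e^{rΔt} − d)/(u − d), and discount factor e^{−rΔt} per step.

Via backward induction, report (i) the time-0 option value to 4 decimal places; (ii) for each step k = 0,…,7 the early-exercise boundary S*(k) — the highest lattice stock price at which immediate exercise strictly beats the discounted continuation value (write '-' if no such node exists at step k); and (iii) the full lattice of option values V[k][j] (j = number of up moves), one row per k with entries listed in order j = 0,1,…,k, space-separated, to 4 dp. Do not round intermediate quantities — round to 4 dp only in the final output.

price = 25.4409
boundary = - 81.6284 71.6088 81.6284 93.0500 81.6284 93.0500 106.0697
tree:
25.4409
36.1916 16.5731
46.2112 24.9752 9.5432
55.0010 36.1916 15.6762 4.3354
62.7118 46.2112 24.7700 8.0000 1.1826
69.4762 55.0010 36.1916 14.3602 2.5424 0.0000
75.4102 62.7118 46.2112 24.7700 5.4657 0.0000 0.0000
80.6159 69.4762 55.0010 36.1916 11.7503 0.0000 0.0000 0.0000
85.1826 75.4102 62.7118 46.2112 24.7700 0.0000 0.0000 0.0000 0.0000

Δt=0.16337, u=1.13992, d=0.87725, q=0.52749, disc=e^(-rΔt)=0.98444
k=8 terminal: V=max(K-S,0) → 85.1826 75.4102 62.7118 46.2112 24.7700 0.0000 0.0000 0.0000 0.0000
k=7: j=0 S=37.2041 intr=80.6159 cont=78.7824 V=80.6159[EX]; j=1 S=48.3438 intr=69.4762 cont=67.6427 V=69.4762[EX]; j=2 S=62.8190 intr=55.0010 cont=53.1675 V=55.0010[EX]; j=3 S=81.6284 intr=36.1916 cont=34.3581 V=36.1916[EX]; j=4 S=106.0697 intr=11.7503 cont=11.5220 V=11.7503[EX]; j=5 S=137.8293 intr=0.0000 cont=0.0000 V=0.0000[hold]; j=6 S=179.0985 intr=0.0000 cont=0.0000 V=0.0000[hold]; j=7 S=232.7245 intr=0.0000 cont=0.0000 V=0.0000[hold]  S*(7)=106.0697
k=6: j=0 S=42.4098 intr=75.4102 cont=73.5768 V=75.4102[EX]; j=1 S=55.1082 intr=62.7118 cont=60.8784 V=62.7118[EX]; j=2 S=71.6088 intr=46.2112 cont=44.3778 V=46.2112[EX]; j=3 S=93.0500 intr=24.7700 cont=22.9365 V=24.7700[EX]; j=4 S=120.9112 intr=0.0000 cont=5.4657 V=5.4657[hold]; j=5 S=157.1147 intr=0.0000 cont=0.0000 V=0.0000[hold]; j=6 S=204.1583 intr=0.0000 cont=0.0000 V=0.0000[hold]  S*(6)=93.0500
k=5: j=0 S=48.3438 intr=69.4762 cont=67.6427 V=69.4762[EX]; j=1 S=62.8190 intr=55.0010 cont=53.1675 V=55.0010[EX]; j=2 S=81.6284 intr=36.1916 cont=34.3581 V=36.1916[EX]; j=3 S=106.0697 intr=11.7503 cont=14.3602 V=14.3602[hold]; j=4 S=137.8293 intr=0.0000 cont=2.5424 V=2.5424[hold]; j=5 S=179.0985 intr=0.0000 cont=0.0000 V=0.0000[hold]  S*(5)=81.6284
k=4: j=0 S=55.1082 intr=62.7118 cont=60.8784 V=62.7118[EX]; j=1 S=71.6088 intr=46.2112 cont=44.3778 V=46.2112[EX]; j=2 S=93.0500 intr=24.7700 cont=24.2918 V=24.7700[EX]; j=3 S=120.9112 intr=0.0000 cont=8.0000 V=8.0000[hold]; j=4 S=157.1147 intr=0.0000 cont=1.1826 V=1.1826[hold]  S*(4)=93.0500
k=3: j=0 S=62.8190 intr=55.0010 cont=53.1675 V=55.0010[EX]; j=1 S=81.6284 intr=36.1916 cont=34.3581 V=36.1916[EX]; j=2 S=106.0697 intr=11.7503 cont=15.6762 V=15.6762[hold]; j=3 S=137.8293 intr=0.0000 cont=4.3354 V=4.3354[hold]  S*(3)=81.6284
k=2: j=0 S=71.6088 intr=46.2112 cont=44.3778 V=46.2112[EX]; j=1 S=93.0500 intr=24.7700 cont=24.9752 V=24.9752[hold]; j=2 S=120.9112 intr=0.0000 cont=9.5432 V=9.5432[hold]  S*(2)=71.6088
k=1: j=0 S=81.6284 intr=36.1916 cont=34.4647 V=36.1916[EX]; j=1 S=106.0697 intr=11.7503 cont=16.5731 V=16.5731[hold]  S*(1)=81.6284
k=0: j=0 S=93.0500 intr=24.7700 cont=25.4409 V=25.4409[hold]  S*(0)=-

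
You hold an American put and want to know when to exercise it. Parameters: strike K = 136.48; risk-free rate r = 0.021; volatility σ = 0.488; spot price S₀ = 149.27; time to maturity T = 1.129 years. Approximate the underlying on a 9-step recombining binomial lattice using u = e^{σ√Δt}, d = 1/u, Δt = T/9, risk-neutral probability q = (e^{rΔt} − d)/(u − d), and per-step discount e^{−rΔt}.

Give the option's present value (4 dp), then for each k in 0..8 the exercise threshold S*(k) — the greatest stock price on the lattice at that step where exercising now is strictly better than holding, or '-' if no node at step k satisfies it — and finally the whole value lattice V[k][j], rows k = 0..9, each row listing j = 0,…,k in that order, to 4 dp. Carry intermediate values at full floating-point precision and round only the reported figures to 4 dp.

params: Δt=0.12544 u=1.18868 d=0.84127 q=0.46449 e^(-rΔt)=0.99737
t_9 payoffs: 104.9736 91.9629 73.5795 47.6046 10.9034 0.0000 0.0000 0.0000 0.0000 0.0000
t_8: node(8,0) S=37.4510 payoff=99.0290 vs cont=98.6700 → 99.0290 [stop]  node(8,1) S=52.9164 payoff=83.5636 vs cont=83.2045 → 83.5636 [stop]  node(8,2) S=74.7684 payoff=61.7116 vs cont=61.3526 → 61.7116 [stop]  node(8,3) S=105.6441 payoff=30.8359 vs cont=30.4769 → 30.8359 [stop]  node(8,4) S=149.2700 payoff=0.0000 vs cont=5.8235 → 5.8235 [wait]  node(8,5) S=210.9113 payoff=0.0000 vs cont=0.0000 → 0.0000 [wait]  node(8,6) S=298.0075 payoff=0.0000 vs cont=0.0000 → 0.0000 [wait]  node(8,7) S=421.0703 payoff=0.0000 vs cont=0.0000 → 0.0000 [wait]  node(8,8) S=594.9521 payoff=0.0000 vs cont=0.0000 → 0.0000 [wait]  ⇒ S*(8)=105.6441
t_7: node(7,0) S=44.5171 payoff=91.9629 vs cont=91.6038 → 91.9629 [stop]  node(7,1) S=62.9005 payoff=73.5795 vs cont=73.2204 → 73.5795 [stop]  node(7,2) S=88.8754 payoff=47.6046 vs cont=47.2456 → 47.6046 [stop]  node(7,3) S=125.5766 payoff=10.9034 vs cont=19.1673 → 19.1673 [wait]  node(7,4) S=177.4337 payoff=0.0000 vs cont=3.1103 → 3.1103 [wait]  node(7,5) S=250.7053 payoff=0.0000 vs cont=0.0000 → 0.0000 [wait]  node(7,6) S=354.2346 payoff=0.0000 vs cont=0.0000 → 0.0000 [wait]  node(7,7) S=500.5164 payoff=0.0000 vs cont=0.0000 → 0.0000 [wait]  ⇒ S*(7)=88.8754
t_6: node(6,0) S=52.9164 payoff=83.5636 vs cont=83.2045 → 83.5636 [stop]  node(6,1) S=74.7684 payoff=61.7116 vs cont=61.3526 → 61.7116 [stop]  node(6,2) S=105.6441 payoff=30.8359 vs cont=34.3053 → 34.3053 [wait]  node(6,3) S=149.2700 payoff=0.0000 vs cont=11.6782 → 11.6782 [wait]  node(6,4) S=210.9113 payoff=0.0000 vs cont=1.6612 → 1.6612 [wait]  node(6,5) S=298.0075 payoff=0.0000 vs cont=0.0000 → 0.0000 [wait]  node(6,6) S=421.0703 payoff=0.0000 vs cont=0.0000 → 0.0000 [wait]  ⇒ S*(6)=74.7684
t_5: node(5,0) S=62.9005 payoff=73.5795 vs cont=73.2204 → 73.5795 [stop]  node(5,1) S=88.8754 payoff=47.6046 vs cont=48.8528 → 48.8528 [wait]  node(5,2) S=125.5766 payoff=10.9034 vs cont=23.7326 → 23.7326 [wait]  node(5,3) S=177.4337 payoff=0.0000 vs cont=7.0069 → 7.0069 [wait]  node(5,4) S=250.7053 payoff=0.0000 vs cont=0.8873 → 0.8873 [wait]  node(5,5) S=354.2346 payoff=0.0000 vs cont=0.0000 → 0.0000 [wait]  ⇒ S*(5)=62.9005
t_4: node(4,0) S=74.7684 payoff=61.7116 vs cont=61.9308 → 61.9308 [wait]  node(4,1) S=105.6441 payoff=30.8359 vs cont=37.0869 → 37.0869 [wait]  node(4,2) S=149.2700 payoff=0.0000 vs cont=15.9217 → 15.9217 [wait]  node(4,3) S=210.9113 payoff=0.0000 vs cont=4.1535 → 4.1535 [wait]  node(4,4) S=298.0075 payoff=0.0000 vs cont=0.4739 → 0.4739 [wait]  ⇒ S*(4)=-
t_3: node(3,0) S=88.8754 payoff=47.6046 vs cont=50.2585 → 50.2585 [wait]  node(3,1) S=125.5766 payoff=10.9034 vs cont=27.1842 → 27.1842 [wait]  node(3,2) S=177.4337 payoff=0.0000 vs cont=10.4280 → 10.4280 [wait]  node(3,3) S=250.7053 payoff=0.0000 vs cont=2.4379 → 2.4379 [wait]  ⇒ S*(3)=-
t_2: node(2,0) S=105.6441 payoff=30.8359 vs cont=39.4367 → 39.4367 [wait]  node(2,1) S=149.2700 payoff=0.0000 vs cont=19.3501 → 19.3501 [wait]  node(2,2) S=210.9113 payoff=0.0000 vs cont=6.6990 → 6.6990 [wait]  ⇒ S*(2)=-
t_1: node(1,0) S=125.5766 payoff=10.9034 vs cont=30.0274 → 30.0274 [wait]  node(1,1) S=177.4337 payoff=0.0000 vs cont=13.4383 → 13.4383 [wait]  ⇒ S*(1)=-
t_0: node(0,0) S=149.2700 payoff=0.0000 vs cont=22.2632 → 22.2632 [wait]  ⇒ S*(0)=-

price = 22.2632
boundary = - - - - - 62.9005 74.7684 88.8754 105.6441
tree:
22.2632
30.0274 13.4383
39.4367 19.3501 6.6990
50.2585 27.1842 10.4280 2.4379
61.9308 37.0869 15.9217 4.1535 0.4739
73.5795 48.8528 23.7326 7.0069 0.8873 0.0000
83.5636 61.7116 34.3053 11.6782 1.6612 0.0000 0.0000
91.9629 73.5795 47.6046 19.1673 3.1103 0.0000 0.0000 0.0000
99.0290 83.5636 61.7116 30.8359 5.8235 0.0000 0.0000 0.0000 0.0000
104.9736 91.9629 73.5795 47.6046 10.9034 0.0000 0.0000 0.0000 0.0000 0.0000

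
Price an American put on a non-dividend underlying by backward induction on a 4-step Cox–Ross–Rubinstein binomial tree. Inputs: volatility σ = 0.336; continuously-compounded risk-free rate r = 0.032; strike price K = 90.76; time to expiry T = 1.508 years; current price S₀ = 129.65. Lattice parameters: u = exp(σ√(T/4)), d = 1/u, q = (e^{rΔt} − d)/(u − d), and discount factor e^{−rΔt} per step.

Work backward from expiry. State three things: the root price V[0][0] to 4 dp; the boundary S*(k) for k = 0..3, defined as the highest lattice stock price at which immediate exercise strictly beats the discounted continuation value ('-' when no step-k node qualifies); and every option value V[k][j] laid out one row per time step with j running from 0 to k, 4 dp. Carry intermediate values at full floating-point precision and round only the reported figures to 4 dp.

params: Δt=0.37700 u=1.22913 d=0.81358 q=0.47781 e^(-rΔt)=0.98801
t_4 payoffs: 33.9554 4.9420 0.0000 0.0000 0.0000
t_3: node(3,0) S=69.8202 payoff=20.9398 vs cont=19.8515 → 20.9398 [stop]  node(3,1) S=105.4813 payoff=0.0000 vs cont=2.5497 → 2.5497 [wait]  node(3,2) S=159.3565 payoff=0.0000 vs cont=0.0000 → 0.0000 [wait]  node(3,3) S=240.7487 payoff=0.0000 vs cont=0.0000 → 0.0000 [wait]  ⇒ S*(3)=69.8202
t_2: node(2,0) S=85.8180 payoff=4.9420 vs cont=12.0070 → 12.0070 [wait]  node(2,1) S=129.6500 payoff=0.0000 vs cont=1.3155 → 1.3155 [wait]  node(2,2) S=195.8695 payoff=0.0000 vs cont=0.0000 → 0.0000 [wait]  ⇒ S*(2)=-
t_1: node(1,0) S=105.4813 payoff=0.0000 vs cont=6.8157 → 6.8157 [wait]  node(1,1) S=159.3565 payoff=0.0000 vs cont=0.6787 → 0.6787 [wait]  ⇒ S*(1)=-
t_0: node(0,0) S=129.6500 payoff=0.0000 vs cont=3.8368 → 3.8368 [wait]  ⇒ S*(0)=-

price = 3.8368
boundary = - - - 69.8202
tree:
3.8368
6.8157 0.6787
12.0070 1.3155 0.0000
20.9398 2.5497 0.0000 0.0000
33.9554 4.9420 0.0000 0.0000 0.0000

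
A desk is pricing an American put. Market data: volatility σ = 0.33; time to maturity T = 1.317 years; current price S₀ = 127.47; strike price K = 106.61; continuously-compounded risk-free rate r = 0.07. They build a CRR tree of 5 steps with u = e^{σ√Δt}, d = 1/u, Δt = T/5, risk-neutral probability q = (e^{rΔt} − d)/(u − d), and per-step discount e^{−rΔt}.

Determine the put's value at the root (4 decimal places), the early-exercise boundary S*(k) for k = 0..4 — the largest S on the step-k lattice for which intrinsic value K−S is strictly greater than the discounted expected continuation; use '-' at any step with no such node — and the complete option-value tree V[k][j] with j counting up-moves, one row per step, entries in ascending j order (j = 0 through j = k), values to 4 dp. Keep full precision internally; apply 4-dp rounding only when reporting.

price = 5.8904
boundary = - - - 76.6913 90.8448
tree:
5.8904
10.4890 1.7289
18.1170 3.6120 0.0000
29.9187 7.5461 0.0000 0.0000
41.8671 15.7652 0.0000 0.0000 0.0000
51.9540 29.9187 0.0000 0.0000 0.0000 0.0000

Δt=0.26340  u=1.18455  d=0.84420  q=0.51244  discount=0.98173
step 5 (expiry): payoffs max(K−S,0) = 51.9540 29.9187 0.0000 0.0000 0.0000 0.0000
step 4: (k=4,j=0): S=64.7429, (K−S)⁺=41.8671, hold=39.9194 ⇒ V=41.8671 exercise | (k=4,j=1): S=90.8448, (K−S)⁺=15.7652, hold=14.3208 ⇒ V=15.7652 exercise | (k=4,j=2): S=127.4700, (K−S)⁺=0.0000, hold=0.0000 ⇒ V=0.0000 continue | (k=4,j=3): S=178.8611, (K−S)⁺=0.0000, hold=0.0000 ⇒ V=0.0000 continue | (k=4,j=4): S=250.9712, (K−S)⁺=0.0000, hold=0.0000 ⇒ V=0.0000 continue  boundary S*=90.8448
step 3: (k=3,j=0): S=76.6913, (K−S)⁺=29.9187, hold=27.9710 ⇒ V=29.9187 exercise | (k=3,j=1): S=107.6103, (K−S)⁺=0.0000, hold=7.5461 ⇒ V=7.5461 continue | (k=3,j=2): S=150.9948, (K−S)⁺=0.0000, hold=0.0000 ⇒ V=0.0000 continue | (k=3,j=3): S=211.8702, (K−S)⁺=0.0000, hold=0.0000 ⇒ V=0.0000 continue  boundary S*=76.6913
step 2: (k=2,j=0): S=90.8448, (K−S)⁺=15.7652, hold=18.1170 ⇒ V=18.1170 continue | (k=2,j=1): S=127.4700, (K−S)⁺=0.0000, hold=3.6120 ⇒ V=3.6120 continue | (k=2,j=2): S=178.8611, (K−S)⁺=0.0000, hold=0.0000 ⇒ V=0.0000 continue  boundary S*=-
step 1: (k=1,j=0): S=107.6103, (K−S)⁺=0.0000, hold=10.4890 ⇒ V=10.4890 continue | (k=1,j=1): S=150.9948, (K−S)⁺=0.0000, hold=1.7289 ⇒ V=1.7289 continue  boundary S*=-
step 0: (k=0,j=0): S=127.4700, (K−S)⁺=0.0000, hold=5.8904 ⇒ V=5.8904 continue  boundary S*=-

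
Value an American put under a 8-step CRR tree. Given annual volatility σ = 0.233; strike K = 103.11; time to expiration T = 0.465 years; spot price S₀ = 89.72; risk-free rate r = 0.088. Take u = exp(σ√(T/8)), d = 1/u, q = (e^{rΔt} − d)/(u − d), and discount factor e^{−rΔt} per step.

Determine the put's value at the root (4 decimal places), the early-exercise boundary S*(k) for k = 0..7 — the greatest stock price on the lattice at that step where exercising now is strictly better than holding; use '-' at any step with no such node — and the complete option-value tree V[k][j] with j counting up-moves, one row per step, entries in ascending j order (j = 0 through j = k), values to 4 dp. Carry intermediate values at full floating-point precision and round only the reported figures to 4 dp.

Δt=0.05813  u=1.05778  d=0.94537  q=0.53158  discount=0.99490
step 8 (expiry): payoffs max(K−S,0) = 45.8673 39.0610 31.4454 22.9243 13.3900 2.7220 0.0000 0.0000 0.0000
step 7: (k=7,j=0): S=60.5503, (K−S)⁺=42.5597, hold=42.0337 ⇒ V=42.5597 exercise | (k=7,j=1): S=67.7499, (K−S)⁺=35.3601, hold=34.8341 ⇒ V=35.3601 exercise | (k=7,j=2): S=75.8055, (K−S)⁺=27.3045, hold=26.7784 ⇒ V=27.3045 exercise | (k=7,j=3): S=84.8190, (K−S)⁺=18.2910, hold=17.7649 ⇒ V=18.2910 exercise | (k=7,j=4): S=94.9042, (K−S)⁺=8.2058, hold=7.6797 ⇒ V=8.2058 exercise | (k=7,j=5): S=106.1886, (K−S)⁺=0.0000, hold=1.2686 ⇒ V=1.2686 continue | (k=7,j=6): S=118.8147, (K−S)⁺=0.0000, hold=0.0000 ⇒ V=0.0000 continue | (k=7,j=7): S=132.9421, (K−S)⁺=0.0000, hold=0.0000 ⇒ V=0.0000 continue  boundary S*=94.9042
step 6: (k=6,j=0): S=64.0490, (K−S)⁺=39.0610, hold=38.5350 ⇒ V=39.0610 exercise | (k=6,j=1): S=71.6646, (K−S)⁺=31.4454, hold=30.9194 ⇒ V=31.4454 exercise | (k=6,j=2): S=80.1857, (K−S)⁺=22.9243, hold=22.3982 ⇒ V=22.9243 exercise | (k=6,j=3): S=89.7200, (K−S)⁺=13.3900, hold=12.8639 ⇒ V=13.3900 exercise | (k=6,j=4): S=100.3880, (K−S)⁺=2.7220, hold=4.4950 ⇒ V=4.4950 continue | (k=6,j=5): S=112.3244, (K−S)⁺=0.0000, hold=0.5912 ⇒ V=0.5912 continue | (k=6,j=6): S=125.6800, (K−S)⁺=0.0000, hold=0.0000 ⇒ V=0.0000 continue  boundary S*=89.7200
step 5: (k=5,j=0): S=67.7499, (K−S)⁺=35.3601, hold=34.8341 ⇒ V=35.3601 exercise | (k=5,j=1): S=75.8055, (K−S)⁺=27.3045, hold=26.7784 ⇒ V=27.3045 exercise | (k=5,j=2): S=84.8190, (K−S)⁺=18.2910, hold=17.7649 ⇒ V=18.2910 exercise | (k=5,j=3): S=94.9042, (K−S)⁺=8.2058, hold=8.6174 ⇒ V=8.6174 continue | (k=5,j=4): S=106.1886, (K−S)⁺=0.0000, hold=2.4075 ⇒ V=2.4075 continue | (k=5,j=5): S=118.8147, (K−S)⁺=0.0000, hold=0.2755 ⇒ V=0.2755 continue  boundary S*=84.8190
step 4: (k=4,j=0): S=71.6646, (K−S)⁺=31.4454, hold=30.9194 ⇒ V=31.4454 exercise | (k=4,j=1): S=80.1857, (K−S)⁺=22.9243, hold=22.3982 ⇒ V=22.9243 exercise | (k=4,j=2): S=89.7200, (K−S)⁺=13.3900, hold=13.0816 ⇒ V=13.3900 exercise | (k=4,j=3): S=100.3880, (K−S)⁺=2.7220, hold=5.2892 ⇒ V=5.2892 continue | (k=4,j=4): S=112.3244, (K−S)⁺=0.0000, hold=1.2677 ⇒ V=1.2677 continue  boundary S*=89.7200
step 3: (k=3,j=0): S=75.8055, (K−S)⁺=27.3045, hold=26.7784 ⇒ V=27.3045 exercise | (k=3,j=1): S=84.8190, (K−S)⁺=18.2910, hold=17.7649 ⇒ V=18.2910 exercise | (k=3,j=2): S=94.9042, (K−S)⁺=8.2058, hold=9.0374 ⇒ V=9.0374 continue | (k=3,j=3): S=106.1886, (K−S)⁺=0.0000, hold=3.1354 ⇒ V=3.1354 continue  boundary S*=84.8190
step 2: (k=2,j=0): S=80.1857, (K−S)⁺=22.9243, hold=22.3982 ⇒ V=22.9243 exercise | (k=2,j=1): S=89.7200, (K−S)⁺=13.3900, hold=13.3038 ⇒ V=13.3900 exercise | (k=2,j=2): S=100.3880, (K−S)⁺=2.7220, hold=5.8699 ⇒ V=5.8699 continue  boundary S*=89.7200
step 1: (k=1,j=0): S=84.8190, (K−S)⁺=18.2910, hold=17.7649 ⇒ V=18.2910 exercise | (k=1,j=1): S=94.9042, (K−S)⁺=8.2058, hold=9.3445 ⇒ V=9.3445 continue  boundary S*=84.8190
step 0: (k=0,j=0): S=89.7200, (K−S)⁺=13.3900, hold=13.4662 ⇒ V=13.4662 continue  boundary S*=-

price = 13.4662
boundary = - 84.8190 89.7200 84.8190 89.7200 84.8190 89.7200 94.9042
tree:
13.4662
18.2910 9.3445
22.9243 13.3900 5.8699
27.3045 18.2910 9.0374 3.1354
31.4454 22.9243 13.3900 5.2892 1.2677
35.3601 27.3045 18.2910 8.6174 2.4075 0.2755
39.0610 31.4454 22.9243 13.3900 4.4950 0.5912 0.0000
42.5597 35.3601 27.3045 18.2910 8.2058 1.2686 0.0000 0.0000
45.8673 39.0610 31.4454 22.9243 13.3900 2.7220 0.0000 0.0000 0.0000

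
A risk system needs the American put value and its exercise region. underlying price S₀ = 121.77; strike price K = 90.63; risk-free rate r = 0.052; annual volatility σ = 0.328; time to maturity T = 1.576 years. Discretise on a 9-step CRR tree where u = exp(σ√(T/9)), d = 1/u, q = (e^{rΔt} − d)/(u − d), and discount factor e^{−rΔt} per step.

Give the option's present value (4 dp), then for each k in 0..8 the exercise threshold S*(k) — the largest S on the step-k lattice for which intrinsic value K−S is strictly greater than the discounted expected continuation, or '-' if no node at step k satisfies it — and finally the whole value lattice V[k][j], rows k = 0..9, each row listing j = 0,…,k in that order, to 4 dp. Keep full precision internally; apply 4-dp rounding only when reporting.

Δt=0.17511, u=1.14712, d=0.87175, q=0.49896, disc=e^(-rΔt)=0.99094
k=9 terminal: V=max(K-S,0) → 55.2258 44.0420 29.3254 9.9600 0.0000 0.0000 0.0000 0.0000 0.0000 0.0000
k=8: j=0 S=40.6130 intr=50.0170 cont=49.1955 V=50.0170[EX]; j=1 S=53.4421 intr=37.1879 cont=36.3664 V=37.1879[EX]; j=2 S=70.3238 intr=20.3062 cont=19.4847 V=20.3062[EX]; j=3 S=92.5383 intr=0.0000 cont=4.9452 V=4.9452[hold]; j=4 S=121.7700 intr=0.0000 cont=0.0000 V=0.0000[hold]; j=5 S=160.2357 intr=0.0000 cont=0.0000 V=0.0000[hold]; j=6 S=210.8522 intr=0.0000 cont=0.0000 V=0.0000[hold]; j=7 S=277.4578 intr=0.0000 cont=0.0000 V=0.0000[hold]; j=8 S=365.1033 intr=0.0000 cont=0.0000 V=0.0000[hold]  S*(8)=70.3238
k=7: j=0 S=46.5880 intr=44.0420 cont=43.2205 V=44.0420[EX]; j=1 S=61.3046 intr=29.3254 cont=28.5039 V=29.3254[EX]; j=2 S=80.6700 intr=9.9600 cont=12.5271 V=12.5271[hold]; j=3 S=106.1527 intr=0.0000 cont=2.4553 V=2.4553[hold]; j=4 S=139.6850 intr=0.0000 cont=0.0000 V=0.0000[hold]; j=5 S=183.8098 intr=0.0000 cont=0.0000 V=0.0000[hold]; j=6 S=241.8731 intr=0.0000 cont=0.0000 V=0.0000[hold]; j=7 S=318.2778 intr=0.0000 cont=0.0000 V=0.0000[hold]  S*(7)=61.3046
k=6: j=0 S=53.4421 intr=37.1879 cont=36.3664 V=37.1879[EX]; j=1 S=70.3238 intr=20.3062 cont=20.7539 V=20.7539[hold]; j=2 S=92.5383 intr=0.0000 cont=7.4337 V=7.4337[hold]; j=3 S=121.7700 intr=0.0000 cont=1.2190 V=1.2190[hold]; j=4 S=160.2357 intr=0.0000 cont=0.0000 V=0.0000[hold]; j=5 S=210.8522 intr=0.0000 cont=0.0000 V=0.0000[hold]; j=6 S=277.4578 intr=0.0000 cont=0.0000 V=0.0000[hold]  S*(6)=53.4421
k=5: j=0 S=61.3046 intr=29.3254 cont=28.7253 V=29.3254[EX]; j=1 S=80.6700 intr=9.9600 cont=13.9798 V=13.9798[hold]; j=2 S=106.1527 intr=0.0000 cont=4.2936 V=4.2936[hold]; j=3 S=139.6850 intr=0.0000 cont=0.6053 V=0.6053[hold]; j=4 S=183.8098 intr=0.0000 cont=0.0000 V=0.0000[hold]; j=5 S=241.8731 intr=0.0000 cont=0.0000 V=0.0000[hold]  S*(5)=61.3046
k=4: j=0 S=70.3238 intr=20.3062 cont=21.4722 V=21.4722[hold]; j=1 S=92.5383 intr=0.0000 cont=9.0639 V=9.0639[hold]; j=2 S=121.7700 intr=0.0000 cont=2.4310 V=2.4310[hold]; j=3 S=160.2357 intr=0.0000 cont=0.3005 V=0.3005[hold]; j=4 S=210.8522 intr=0.0000 cont=0.0000 V=0.0000[hold]  S*(4)=-
k=3: j=0 S=80.6700 intr=9.9600 cont=15.1424 V=15.1424[hold]; j=1 S=106.1527 intr=0.0000 cont=5.7022 V=5.7022[hold]; j=2 S=139.6850 intr=0.0000 cont=1.3556 V=1.3556[hold]; j=3 S=183.8098 intr=0.0000 cont=0.1492 V=0.1492[hold]  S*(3)=-
k=2: j=0 S=92.5383 intr=0.0000 cont=10.3376 V=10.3376[hold]; j=1 S=121.7700 intr=0.0000 cont=3.5014 V=3.5014[hold]; j=2 S=160.2357 intr=0.0000 cont=0.7468 V=0.7468[hold]  S*(2)=-
k=1: j=0 S=106.1527 intr=0.0000 cont=6.8638 V=6.8638[hold]; j=1 S=139.6850 intr=0.0000 cont=2.1077 V=2.1077[hold]  S*(1)=-
k=0: j=0 S=121.7700 intr=0.0000 cont=4.4500 V=4.4500[hold]  S*(0)=-

price = 4.4500
boundary = - - - - - 61.3046 53.4421 61.3046 70.3238
tree:
4.4500
6.8638 2.1077
10.3376 3.5014 0.7468
15.1424 5.7022 1.3556 0.1492
21.4722 9.0639 2.4310 0.3005 0.0000
29.3254 13.9798 4.2936 0.6053 0.0000 0.0000
37.1879 20.7539 7.4337 1.2190 0.0000 0.0000 0.0000
44.0420 29.3254 12.5271 2.4553 0.0000 0.0000 0.0000 0.0000
50.0170 37.1879 20.3062 4.9452 0.0000 0.0000 0.0000 0.0000 0.0000
55.2258 44.0420 29.3254 9.9600 0.0000 0.0000 0.0000 0.0000 0.0000 0.0000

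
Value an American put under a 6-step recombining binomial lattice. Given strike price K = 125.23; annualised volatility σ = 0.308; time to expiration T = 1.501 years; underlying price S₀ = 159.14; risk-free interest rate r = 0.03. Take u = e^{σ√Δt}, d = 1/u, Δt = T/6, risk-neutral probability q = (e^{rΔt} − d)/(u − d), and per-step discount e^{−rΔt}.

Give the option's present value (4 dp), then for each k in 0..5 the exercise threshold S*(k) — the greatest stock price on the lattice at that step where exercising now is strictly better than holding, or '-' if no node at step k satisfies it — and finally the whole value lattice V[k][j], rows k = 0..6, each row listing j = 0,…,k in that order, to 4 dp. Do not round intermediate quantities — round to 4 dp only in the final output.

price = 7.2367
boundary = - - - - 85.9340 100.2463
tree:
7.2367
11.5582 2.7770
18.0100 4.9116 0.5617
27.1819 8.5855 1.1009 0.0000
39.2960 14.7871 2.1576 0.0000 0.0000
51.5650 24.9837 4.2286 0.0000 0.0000 0.0000
62.0823 39.2960 8.2876 0.0000 0.0000 0.0000 0.0000

Δt=0.25017  u=1.16655  d=0.85723  q=0.48592  discount=0.99252
step 6 (expiry): payoffs max(K−S,0) = 62.0823 39.2960 8.2876 0.0000 0.0000 0.0000 0.0000
step 5: (k=5,j=0): S=73.6650, (K−S)⁺=51.5650, hold=50.6287 ⇒ V=51.5650 exercise | (k=5,j=1): S=100.2463, (K−S)⁺=24.9837, hold=24.0473 ⇒ V=24.9837 exercise | (k=5,j=2): S=136.4193, (K−S)⁺=0.0000, hold=4.2286 ⇒ V=4.2286 continue | (k=5,j=3): S=185.6449, (K−S)⁺=0.0000, hold=0.0000 ⇒ V=0.0000 continue | (k=5,j=4): S=252.6331, (K−S)⁺=0.0000, hold=0.0000 ⇒ V=0.0000 continue | (k=5,j=5): S=343.7934, (K−S)⁺=0.0000, hold=0.0000 ⇒ V=0.0000 continue  boundary S*=100.2463
step 4: (k=4,j=0): S=85.9340, (K−S)⁺=39.2960, hold=38.3597 ⇒ V=39.2960 exercise | (k=4,j=1): S=116.9424, (K−S)⁺=8.2876, hold=14.7871 ⇒ V=14.7871 continue | (k=4,j=2): S=159.1400, (K−S)⁺=0.0000, hold=2.1576 ⇒ V=2.1576 continue | (k=4,j=3): S=216.5642, (K−S)⁺=0.0000, hold=0.0000 ⇒ V=0.0000 continue | (k=4,j=4): S=294.7094, (K−S)⁺=0.0000, hold=0.0000 ⇒ V=0.0000 continue  boundary S*=85.9340
step 3: (k=3,j=0): S=100.2463, (K−S)⁺=24.9837, hold=27.1819 ⇒ V=27.1819 continue | (k=3,j=1): S=136.4193, (K−S)⁺=0.0000, hold=8.5855 ⇒ V=8.5855 continue | (k=3,j=2): S=185.6449, (K−S)⁺=0.0000, hold=1.1009 ⇒ V=1.1009 continue | (k=3,j=3): S=252.6331, (K−S)⁺=0.0000, hold=0.0000 ⇒ V=0.0000 continue  boundary S*=-
step 2: (k=2,j=0): S=116.9424, (K−S)⁺=8.2876, hold=18.0100 ⇒ V=18.0100 continue | (k=2,j=1): S=159.1400, (K−S)⁺=0.0000, hold=4.9116 ⇒ V=4.9116 continue | (k=2,j=2): S=216.5642, (K−S)⁺=0.0000, hold=0.5617 ⇒ V=0.5617 continue  boundary S*=-
step 1: (k=1,j=0): S=136.4193, (K−S)⁺=0.0000, hold=11.5582 ⇒ V=11.5582 continue | (k=1,j=1): S=185.6449, (K−S)⁺=0.0000, hold=2.7770 ⇒ V=2.7770 continue  boundary S*=-
step 0: (k=0,j=0): S=159.1400, (K−S)⁺=0.0000, hold=7.2367 ⇒ V=7.2367 continue  boundary S*=-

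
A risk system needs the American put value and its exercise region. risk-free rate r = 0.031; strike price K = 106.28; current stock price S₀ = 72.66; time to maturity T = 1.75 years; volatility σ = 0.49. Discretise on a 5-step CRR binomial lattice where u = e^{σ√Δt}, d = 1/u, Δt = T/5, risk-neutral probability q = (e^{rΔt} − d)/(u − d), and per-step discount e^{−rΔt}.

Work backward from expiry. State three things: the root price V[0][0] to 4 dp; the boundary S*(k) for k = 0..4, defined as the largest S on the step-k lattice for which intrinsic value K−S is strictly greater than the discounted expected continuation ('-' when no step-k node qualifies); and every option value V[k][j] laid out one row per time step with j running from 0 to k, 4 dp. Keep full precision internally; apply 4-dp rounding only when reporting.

price = 40.2487
boundary = - - 40.6913 54.3749 72.6600
tree:
40.2487
52.4842 26.0695
65.5887 37.5271 12.5080
75.8287 51.9051 20.6266 2.7530
83.4919 65.5887 33.6200 5.0288 0.0000
89.2266 75.8287 51.9051 9.1861 0.0000 0.0000

Δt=0.35000  u=1.33628  d=0.74835  q=0.44659  discount=0.98921
step 5 (expiry): payoffs max(K−S,0) = 89.2266 75.8287 51.9051 9.1861 0.0000 0.0000
step 4: (k=4,j=0): S=22.7881, (K−S)⁺=83.4919, hold=82.3450 ⇒ V=83.4919 exercise | (k=4,j=1): S=40.6913, (K−S)⁺=65.5887, hold=64.4418 ⇒ V=65.5887 exercise | (k=4,j=2): S=72.6600, (K−S)⁺=33.6200, hold=32.4731 ⇒ V=33.6200 exercise | (k=4,j=3): S=129.7445, (K−S)⁺=0.0000, hold=5.0288 ⇒ V=5.0288 continue | (k=4,j=4): S=231.6767, (K−S)⁺=0.0000, hold=0.0000 ⇒ V=0.0000 continue  boundary S*=72.6600
step 3: (k=3,j=0): S=30.4513, (K−S)⁺=75.8287, hold=74.6818 ⇒ V=75.8287 exercise | (k=3,j=1): S=54.3749, (K−S)⁺=51.9051, hold=50.7582 ⇒ V=51.9051 exercise | (k=3,j=2): S=97.0939, (K−S)⁺=9.1861, hold=20.6266 ⇒ V=20.6266 continue | (k=3,j=3): S=173.3746, (K−S)⁺=0.0000, hold=2.7530 ⇒ V=2.7530 continue  boundary S*=54.3749
step 2: (k=2,j=0): S=40.6913, (K−S)⁺=65.5887, hold=64.4418 ⇒ V=65.5887 exercise | (k=2,j=1): S=72.6600, (K−S)⁺=33.6200, hold=37.5271 ⇒ V=37.5271 continue | (k=2,j=2): S=129.7445, (K−S)⁺=0.0000, hold=12.5080 ⇒ V=12.5080 continue  boundary S*=40.6913
step 1: (k=1,j=0): S=54.3749, (K−S)⁺=51.9051, hold=52.4842 ⇒ V=52.4842 continue | (k=1,j=1): S=97.0939, (K−S)⁺=9.1861, hold=26.0695 ⇒ V=26.0695 continue  boundary S*=-
step 0: (k=0,j=0): S=72.6600, (K−S)⁺=33.6200, hold=40.2487 ⇒ V=40.2487 continue  boundary S*=-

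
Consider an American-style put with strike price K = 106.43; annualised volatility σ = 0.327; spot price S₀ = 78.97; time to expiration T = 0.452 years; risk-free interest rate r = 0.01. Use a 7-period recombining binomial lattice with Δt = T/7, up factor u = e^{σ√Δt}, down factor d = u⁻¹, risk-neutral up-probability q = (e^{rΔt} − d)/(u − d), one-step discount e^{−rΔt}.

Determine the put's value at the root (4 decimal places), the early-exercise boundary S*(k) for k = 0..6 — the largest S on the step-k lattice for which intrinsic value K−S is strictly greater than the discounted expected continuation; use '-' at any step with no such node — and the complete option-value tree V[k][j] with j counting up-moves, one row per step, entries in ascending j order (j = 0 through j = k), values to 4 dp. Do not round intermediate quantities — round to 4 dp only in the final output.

Δt=0.06457, u=1.08664, d=0.92026, q=0.48312, disc=e^(-rΔt)=0.99935
k=7 terminal: V=max(K-S,0) → 62.2880 54.3073 44.8839 33.7567 20.6178 5.1034 0.0000 0.0000
k=6: j=0 S=47.9667 intr=58.4633 cont=58.3946 V=58.4633[EX]; j=1 S=56.6387 intr=49.7913 cont=49.7226 V=49.7913[EX]; j=2 S=66.8787 intr=39.5513 cont=39.4826 V=39.5513[EX]; j=3 S=78.9700 intr=27.4600 cont=27.3913 V=27.4600[EX]; j=4 S=93.2473 intr=13.1827 cont=13.1140 V=13.1827[EX]; j=5 S=110.1059 intr=0.0000 cont=2.6361 V=2.6361[hold]; j=6 S=130.0124 intr=0.0000 cont=0.0000 V=0.0000[hold]  S*(6)=93.2473
k=5: j=0 S=52.1227 intr=54.3073 cont=54.2386 V=54.3073[EX]; j=1 S=61.5461 intr=44.8839 cont=44.8152 V=44.8839[EX]; j=2 S=72.6733 intr=33.7567 cont=33.6880 V=33.7567[EX]; j=3 S=85.8122 intr=20.6178 cont=20.5491 V=20.6178[EX]; j=4 S=101.3266 intr=5.1034 cont=8.0822 V=8.0822[hold]; j=5 S=119.6459 intr=0.0000 cont=1.3617 V=1.3617[hold]  S*(5)=85.8122
k=4: j=0 S=56.6387 intr=49.7913 cont=49.7226 V=49.7913[EX]; j=1 S=66.8787 intr=39.5513 cont=39.4826 V=39.5513[EX]; j=2 S=78.9700 intr=27.4600 cont=27.3913 V=27.4600[EX]; j=3 S=93.2473 intr=13.1827 cont=14.5522 V=14.5522[hold]; j=4 S=110.1059 intr=0.0000 cont=4.8323 V=4.8323[hold]  S*(4)=78.9700
k=3: j=0 S=61.5461 intr=44.8839 cont=44.8152 V=44.8839[EX]; j=1 S=72.6733 intr=33.7567 cont=33.6880 V=33.7567[EX]; j=2 S=85.8122 intr=20.6178 cont=21.2103 V=21.2103[hold]; j=3 S=101.3266 intr=5.1034 cont=9.8499 V=9.8499[hold]  S*(3)=72.6733
k=2: j=0 S=66.8787 intr=39.5513 cont=39.4826 V=39.5513[EX]; j=1 S=78.9700 intr=27.4600 cont=27.6774 V=27.6774[hold]; j=2 S=93.2473 intr=13.1827 cont=15.7117 V=15.7117[hold]  S*(2)=66.8787
k=1: j=0 S=72.6733 intr=33.7567 cont=33.7929 V=33.7929[hold]; j=1 S=85.8122 intr=20.6178 cont=21.8824 V=21.8824[hold]  S*(1)=-
k=0: j=0 S=78.9700 intr=27.4600 cont=28.0206 V=28.0206[hold]  S*(0)=-

price = 28.0206
boundary = - - 66.8787 72.6733 78.9700 85.8122 93.2473
tree:
28.0206
33.7929 21.8824
39.5513 27.6774 15.7117
44.8839 33.7567 21.2103 9.8499
49.7913 39.5513 27.4600 14.5522 4.8323
54.3073 44.8839 33.7567 20.6178 8.0822 1.3617
58.4633 49.7913 39.5513 27.4600 13.1827 2.6361 0.0000
62.2880 54.3073 44.8839 33.7567 20.6178 5.1034 0.0000 0.0000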